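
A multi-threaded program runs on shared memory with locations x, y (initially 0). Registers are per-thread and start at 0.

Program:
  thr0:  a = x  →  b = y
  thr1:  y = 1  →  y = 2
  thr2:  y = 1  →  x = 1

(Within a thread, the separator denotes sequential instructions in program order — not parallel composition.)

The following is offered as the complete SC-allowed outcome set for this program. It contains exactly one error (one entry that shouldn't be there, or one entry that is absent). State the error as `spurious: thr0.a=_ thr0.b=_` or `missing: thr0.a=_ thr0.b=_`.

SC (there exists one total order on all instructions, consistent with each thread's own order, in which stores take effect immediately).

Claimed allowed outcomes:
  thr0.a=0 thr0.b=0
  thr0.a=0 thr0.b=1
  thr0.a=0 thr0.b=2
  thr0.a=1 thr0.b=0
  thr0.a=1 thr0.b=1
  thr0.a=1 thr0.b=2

spurious: thr0.a=1 thr0.b=0

outcome vector order: (thr0.a,thr0.b)
SC (5): 0/0; 0/1; 0/2; 1/1; 1/2
claimed∖SC = {1/0}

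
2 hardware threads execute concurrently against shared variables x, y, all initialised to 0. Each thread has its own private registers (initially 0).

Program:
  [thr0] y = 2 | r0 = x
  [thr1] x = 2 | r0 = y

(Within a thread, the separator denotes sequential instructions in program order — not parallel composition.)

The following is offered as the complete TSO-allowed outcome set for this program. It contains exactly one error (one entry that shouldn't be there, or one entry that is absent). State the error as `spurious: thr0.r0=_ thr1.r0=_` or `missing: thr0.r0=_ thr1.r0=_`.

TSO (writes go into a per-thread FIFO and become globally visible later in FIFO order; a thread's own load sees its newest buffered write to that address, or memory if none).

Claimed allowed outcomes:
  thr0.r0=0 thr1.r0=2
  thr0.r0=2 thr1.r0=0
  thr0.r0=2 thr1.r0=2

missing: thr0.r0=0 thr1.r0=0

outcome vector order: (thr0.r0,thr1.r0)
under TSO → 0/0, 0/2, 2/0, 2/2
TSO∖claimed = {0/0}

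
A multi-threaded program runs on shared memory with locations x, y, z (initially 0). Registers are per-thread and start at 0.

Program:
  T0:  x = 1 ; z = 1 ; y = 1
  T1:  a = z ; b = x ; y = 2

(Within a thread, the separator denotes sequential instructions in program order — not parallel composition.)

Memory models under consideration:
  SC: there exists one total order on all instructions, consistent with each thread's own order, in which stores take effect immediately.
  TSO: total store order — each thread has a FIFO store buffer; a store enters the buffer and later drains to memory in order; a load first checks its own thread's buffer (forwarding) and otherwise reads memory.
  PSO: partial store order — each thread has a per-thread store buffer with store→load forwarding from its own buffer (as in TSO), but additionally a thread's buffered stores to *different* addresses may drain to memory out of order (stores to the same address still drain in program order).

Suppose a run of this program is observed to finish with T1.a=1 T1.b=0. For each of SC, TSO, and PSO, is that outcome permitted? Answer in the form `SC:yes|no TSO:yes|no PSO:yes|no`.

outcome vector order: (T1.a,T1.b)
SC: 3 outcomes — {00, 01, 11}
TSO: 3 outcomes — {00, 01, 11}
PSO: 4 outcomes — {00, 01, 10, 11}
target 10 ∈ {PSO}

SC:no TSO:no PSO:yes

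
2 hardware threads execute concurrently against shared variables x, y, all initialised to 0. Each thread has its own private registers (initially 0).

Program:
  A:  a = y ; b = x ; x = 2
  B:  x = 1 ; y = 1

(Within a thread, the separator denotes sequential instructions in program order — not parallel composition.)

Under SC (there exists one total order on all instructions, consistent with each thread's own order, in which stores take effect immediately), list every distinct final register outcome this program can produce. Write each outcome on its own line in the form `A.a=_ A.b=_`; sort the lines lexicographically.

A.a=0 A.b=0
A.a=0 A.b=1
A.a=1 A.b=1

outcome vector order: (A.a,A.b)
|SC outcomes| = 3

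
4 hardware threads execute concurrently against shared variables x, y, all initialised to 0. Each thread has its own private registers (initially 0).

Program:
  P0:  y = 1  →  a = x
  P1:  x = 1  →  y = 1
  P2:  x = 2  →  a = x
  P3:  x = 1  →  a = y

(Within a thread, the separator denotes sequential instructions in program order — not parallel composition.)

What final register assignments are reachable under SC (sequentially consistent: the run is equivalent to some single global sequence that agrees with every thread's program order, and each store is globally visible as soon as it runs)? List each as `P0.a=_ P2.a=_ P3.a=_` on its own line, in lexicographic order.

outcome vector order: (P0.a,P2.a,P3.a)
|SC outcomes| = 10

P0.a=0 P2.a=1 P3.a=1
P0.a=0 P2.a=2 P3.a=1
P0.a=1 P2.a=1 P3.a=0
P0.a=1 P2.a=1 P3.a=1
P0.a=1 P2.a=2 P3.a=0
P0.a=1 P2.a=2 P3.a=1
P0.a=2 P2.a=1 P3.a=0
P0.a=2 P2.a=1 P3.a=1
P0.a=2 P2.a=2 P3.a=0
P0.a=2 P2.a=2 P3.a=1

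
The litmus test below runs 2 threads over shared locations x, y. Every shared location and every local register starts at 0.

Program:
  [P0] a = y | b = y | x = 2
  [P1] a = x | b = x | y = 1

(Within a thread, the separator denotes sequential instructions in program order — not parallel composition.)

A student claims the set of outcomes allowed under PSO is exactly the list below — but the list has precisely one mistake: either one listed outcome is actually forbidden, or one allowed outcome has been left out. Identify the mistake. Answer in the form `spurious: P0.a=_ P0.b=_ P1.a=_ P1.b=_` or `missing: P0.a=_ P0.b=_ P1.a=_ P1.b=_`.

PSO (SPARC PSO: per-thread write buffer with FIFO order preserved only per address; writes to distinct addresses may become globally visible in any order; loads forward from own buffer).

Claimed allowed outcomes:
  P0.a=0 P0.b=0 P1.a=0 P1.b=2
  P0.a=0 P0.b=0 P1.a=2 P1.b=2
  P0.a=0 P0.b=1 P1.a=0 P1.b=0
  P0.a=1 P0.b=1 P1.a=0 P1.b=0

missing: P0.a=0 P0.b=0 P1.a=0 P1.b=0

outcome vector order: (P0.a,P0.b,P1.a,P1.b)
under PSO → 0/0/0/0; 0/0/0/2; 0/0/2/2; 0/1/0/0; 1/1/0/0
PSO∖claimed = {0/0/0/0}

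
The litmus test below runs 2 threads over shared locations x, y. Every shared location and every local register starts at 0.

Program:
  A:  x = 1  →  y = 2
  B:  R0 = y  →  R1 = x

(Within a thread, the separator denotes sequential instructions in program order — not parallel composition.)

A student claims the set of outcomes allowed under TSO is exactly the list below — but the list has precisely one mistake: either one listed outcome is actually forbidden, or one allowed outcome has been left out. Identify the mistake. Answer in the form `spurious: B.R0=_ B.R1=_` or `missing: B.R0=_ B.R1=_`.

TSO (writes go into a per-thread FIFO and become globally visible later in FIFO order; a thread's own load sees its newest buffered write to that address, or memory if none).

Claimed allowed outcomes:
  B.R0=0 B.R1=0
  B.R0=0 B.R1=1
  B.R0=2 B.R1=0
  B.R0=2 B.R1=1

spurious: B.R0=2 B.R1=0

outcome vector order: (B.R0,B.R1)
[TSO] allowed = {00; 01; 21}
claimed∖TSO = {20}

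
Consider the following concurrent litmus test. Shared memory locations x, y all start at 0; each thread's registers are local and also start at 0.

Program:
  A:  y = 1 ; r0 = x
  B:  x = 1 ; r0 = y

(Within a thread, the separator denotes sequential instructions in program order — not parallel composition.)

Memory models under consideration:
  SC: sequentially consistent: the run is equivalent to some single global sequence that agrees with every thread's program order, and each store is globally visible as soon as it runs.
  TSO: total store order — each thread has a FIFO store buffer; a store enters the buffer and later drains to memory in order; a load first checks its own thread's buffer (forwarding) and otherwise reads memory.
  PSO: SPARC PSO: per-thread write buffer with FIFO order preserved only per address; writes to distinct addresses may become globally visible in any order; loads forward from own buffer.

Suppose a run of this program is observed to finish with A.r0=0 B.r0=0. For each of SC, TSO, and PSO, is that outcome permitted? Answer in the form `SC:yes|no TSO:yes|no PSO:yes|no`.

SC:no TSO:yes PSO:yes

outcome vector order: (A.r0,B.r0)
SC: 3 outcomes — {0/1; 1/0; 1/1}
TSO: 4 outcomes — {0/0; 0/1; 1/0; 1/1}
PSO: 4 outcomes — {0/0; 0/1; 1/0; 1/1}
target 0/0 ∈ {TSO,PSO}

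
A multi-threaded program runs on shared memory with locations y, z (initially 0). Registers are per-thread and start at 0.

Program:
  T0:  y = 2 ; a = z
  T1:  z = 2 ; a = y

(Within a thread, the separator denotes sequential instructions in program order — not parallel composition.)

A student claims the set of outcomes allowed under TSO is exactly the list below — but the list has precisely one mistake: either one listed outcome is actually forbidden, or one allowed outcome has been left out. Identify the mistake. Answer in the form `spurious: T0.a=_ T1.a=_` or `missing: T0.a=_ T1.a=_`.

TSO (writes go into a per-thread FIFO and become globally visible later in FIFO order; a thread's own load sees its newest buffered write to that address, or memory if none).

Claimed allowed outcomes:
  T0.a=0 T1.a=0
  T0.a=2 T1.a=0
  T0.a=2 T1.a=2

missing: T0.a=0 T1.a=2

outcome vector order: (T0.a,T1.a)
under TSO → 0/0, 0/2, 2/0, 2/2
TSO∖claimed = {0/2}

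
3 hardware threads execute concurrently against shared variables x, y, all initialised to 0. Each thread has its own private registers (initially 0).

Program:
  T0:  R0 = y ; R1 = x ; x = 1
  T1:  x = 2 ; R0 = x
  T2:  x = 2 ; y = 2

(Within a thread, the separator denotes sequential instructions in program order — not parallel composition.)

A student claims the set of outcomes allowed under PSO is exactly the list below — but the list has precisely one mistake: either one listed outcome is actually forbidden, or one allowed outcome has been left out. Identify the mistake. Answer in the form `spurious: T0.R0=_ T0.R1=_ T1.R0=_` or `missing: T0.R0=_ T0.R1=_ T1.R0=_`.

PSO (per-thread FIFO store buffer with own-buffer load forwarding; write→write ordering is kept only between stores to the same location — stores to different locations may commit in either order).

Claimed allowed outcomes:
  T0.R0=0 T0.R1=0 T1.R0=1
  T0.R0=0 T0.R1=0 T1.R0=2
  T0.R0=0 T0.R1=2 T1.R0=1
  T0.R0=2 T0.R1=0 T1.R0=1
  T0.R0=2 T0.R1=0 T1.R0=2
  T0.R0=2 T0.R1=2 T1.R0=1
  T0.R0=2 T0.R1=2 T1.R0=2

outcome vector order: (T0.R0,T0.R1,T1.R0)
[PSO] allowed = {0/0/1 0/0/2 0/2/1 0/2/2 2/0/1 2/0/2 2/2/1 2/2/2}
PSO∖claimed = {0/2/2}

missing: T0.R0=0 T0.R1=2 T1.R0=2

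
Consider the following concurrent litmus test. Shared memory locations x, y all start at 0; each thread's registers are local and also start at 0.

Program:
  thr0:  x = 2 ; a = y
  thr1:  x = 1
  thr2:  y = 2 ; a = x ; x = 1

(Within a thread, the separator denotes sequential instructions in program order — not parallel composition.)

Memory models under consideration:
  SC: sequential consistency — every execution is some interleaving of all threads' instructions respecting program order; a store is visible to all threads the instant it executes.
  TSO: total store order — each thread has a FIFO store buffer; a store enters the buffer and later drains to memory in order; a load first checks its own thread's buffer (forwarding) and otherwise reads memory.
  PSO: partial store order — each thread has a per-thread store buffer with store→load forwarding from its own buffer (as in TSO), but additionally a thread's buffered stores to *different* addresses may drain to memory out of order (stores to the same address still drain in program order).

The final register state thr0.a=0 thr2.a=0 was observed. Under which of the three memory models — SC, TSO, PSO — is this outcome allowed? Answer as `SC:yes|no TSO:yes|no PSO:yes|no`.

SC:no TSO:yes PSO:yes

outcome vector order: (thr0.a,thr2.a)
SC (5): <0 1> <0 2> <2 0> <2 1> <2 2>
TSO (6): <0 0> <0 1> <0 2> <2 0> <2 1> <2 2>
PSO (6): <0 0> <0 1> <0 2> <2 0> <2 1> <2 2>
target <0 0> ∈ {TSO,PSO}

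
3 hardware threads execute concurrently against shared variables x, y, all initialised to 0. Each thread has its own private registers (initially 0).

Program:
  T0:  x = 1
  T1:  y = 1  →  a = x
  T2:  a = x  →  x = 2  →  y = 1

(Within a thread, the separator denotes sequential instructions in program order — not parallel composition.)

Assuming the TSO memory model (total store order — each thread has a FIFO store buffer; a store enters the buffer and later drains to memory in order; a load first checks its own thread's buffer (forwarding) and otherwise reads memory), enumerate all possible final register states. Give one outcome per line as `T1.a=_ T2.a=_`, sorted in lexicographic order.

outcome vector order: (T1.a,T2.a)
|TSO outcomes| = 6

T1.a=0 T2.a=0
T1.a=0 T2.a=1
T1.a=1 T2.a=0
T1.a=1 T2.a=1
T1.a=2 T2.a=0
T1.a=2 T2.a=1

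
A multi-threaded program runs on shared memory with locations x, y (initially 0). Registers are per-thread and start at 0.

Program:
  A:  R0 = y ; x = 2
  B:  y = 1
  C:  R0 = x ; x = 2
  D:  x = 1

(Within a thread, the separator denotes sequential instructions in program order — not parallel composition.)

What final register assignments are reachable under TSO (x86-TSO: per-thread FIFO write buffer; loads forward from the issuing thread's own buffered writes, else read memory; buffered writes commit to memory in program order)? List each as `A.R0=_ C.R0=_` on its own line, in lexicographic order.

A.R0=0 C.R0=0
A.R0=0 C.R0=1
A.R0=0 C.R0=2
A.R0=1 C.R0=0
A.R0=1 C.R0=1
A.R0=1 C.R0=2

outcome vector order: (A.R0,C.R0)
|TSO outcomes| = 6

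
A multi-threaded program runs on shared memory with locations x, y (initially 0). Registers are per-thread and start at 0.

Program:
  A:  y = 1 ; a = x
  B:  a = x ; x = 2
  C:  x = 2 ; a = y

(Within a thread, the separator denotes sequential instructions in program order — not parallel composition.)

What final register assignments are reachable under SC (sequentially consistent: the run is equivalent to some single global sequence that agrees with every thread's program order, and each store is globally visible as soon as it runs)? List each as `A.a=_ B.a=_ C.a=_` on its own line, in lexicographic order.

outcome vector order: (A.a,B.a,C.a)
|SC outcomes| = 6

A.a=0 B.a=0 C.a=1
A.a=0 B.a=2 C.a=1
A.a=2 B.a=0 C.a=0
A.a=2 B.a=0 C.a=1
A.a=2 B.a=2 C.a=0
A.a=2 B.a=2 C.a=1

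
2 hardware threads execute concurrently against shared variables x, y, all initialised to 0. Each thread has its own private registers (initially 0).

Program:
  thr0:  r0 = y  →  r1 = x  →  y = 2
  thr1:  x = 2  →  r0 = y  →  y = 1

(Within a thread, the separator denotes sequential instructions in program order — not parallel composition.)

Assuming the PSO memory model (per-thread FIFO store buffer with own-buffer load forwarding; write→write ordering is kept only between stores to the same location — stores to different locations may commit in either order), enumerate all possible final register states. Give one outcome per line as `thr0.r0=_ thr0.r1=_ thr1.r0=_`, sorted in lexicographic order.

outcome vector order: (thr0.r0,thr0.r1,thr1.r0)
|PSO outcomes| = 6

thr0.r0=0 thr0.r1=0 thr1.r0=0
thr0.r0=0 thr0.r1=0 thr1.r0=2
thr0.r0=0 thr0.r1=2 thr1.r0=0
thr0.r0=0 thr0.r1=2 thr1.r0=2
thr0.r0=1 thr0.r1=0 thr1.r0=0
thr0.r0=1 thr0.r1=2 thr1.r0=0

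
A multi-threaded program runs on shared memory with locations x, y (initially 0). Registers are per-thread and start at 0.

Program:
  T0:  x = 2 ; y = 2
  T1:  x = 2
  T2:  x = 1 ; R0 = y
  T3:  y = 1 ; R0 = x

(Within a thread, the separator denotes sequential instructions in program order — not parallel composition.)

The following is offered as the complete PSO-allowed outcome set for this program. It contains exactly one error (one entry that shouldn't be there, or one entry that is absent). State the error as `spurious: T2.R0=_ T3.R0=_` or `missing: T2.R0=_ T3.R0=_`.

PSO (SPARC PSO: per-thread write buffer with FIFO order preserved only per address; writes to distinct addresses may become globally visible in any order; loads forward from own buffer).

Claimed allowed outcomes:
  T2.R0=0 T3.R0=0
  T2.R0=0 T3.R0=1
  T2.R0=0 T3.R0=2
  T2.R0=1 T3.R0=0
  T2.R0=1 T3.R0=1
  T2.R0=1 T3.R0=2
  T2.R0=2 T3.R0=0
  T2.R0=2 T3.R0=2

missing: T2.R0=2 T3.R0=1

outcome vector order: (T2.R0,T3.R0)
[PSO] allowed = {<0 0>, <0 1>, <0 2>, <1 0>, <1 1>, <1 2>, <2 0>, <2 1>, <2 2>}
PSO∖claimed = {<2 1>}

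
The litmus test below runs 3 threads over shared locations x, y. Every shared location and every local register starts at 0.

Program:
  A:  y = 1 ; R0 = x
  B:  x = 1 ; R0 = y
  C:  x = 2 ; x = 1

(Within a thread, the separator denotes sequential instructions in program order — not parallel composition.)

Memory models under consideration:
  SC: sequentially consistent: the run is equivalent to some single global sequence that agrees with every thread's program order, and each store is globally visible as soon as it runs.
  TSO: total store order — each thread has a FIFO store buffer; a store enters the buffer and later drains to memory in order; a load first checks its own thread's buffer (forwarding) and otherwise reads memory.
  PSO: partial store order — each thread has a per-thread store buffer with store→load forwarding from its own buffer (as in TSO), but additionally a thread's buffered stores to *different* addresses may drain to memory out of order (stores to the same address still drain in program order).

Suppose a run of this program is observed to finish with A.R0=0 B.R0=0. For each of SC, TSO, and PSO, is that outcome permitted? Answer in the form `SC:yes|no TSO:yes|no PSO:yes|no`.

outcome vector order: (A.R0,B.R0)
under SC → 0/1 1/0 1/1 2/0 2/1
under TSO → 0/0 0/1 1/0 1/1 2/0 2/1
under PSO → 0/0 0/1 1/0 1/1 2/0 2/1
target 0/0 ∈ {TSO,PSO}

SC:no TSO:yes PSO:yes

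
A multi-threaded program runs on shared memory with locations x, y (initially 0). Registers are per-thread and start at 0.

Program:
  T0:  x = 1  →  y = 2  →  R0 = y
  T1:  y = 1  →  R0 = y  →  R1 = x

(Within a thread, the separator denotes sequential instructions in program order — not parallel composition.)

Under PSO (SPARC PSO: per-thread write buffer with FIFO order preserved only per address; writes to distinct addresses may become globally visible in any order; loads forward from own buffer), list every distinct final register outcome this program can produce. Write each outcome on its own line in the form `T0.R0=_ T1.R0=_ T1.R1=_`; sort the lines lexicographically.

outcome vector order: (T0.R0,T1.R0,T1.R1)
|PSO outcomes| = 6

T0.R0=1 T1.R0=1 T1.R1=0
T0.R0=1 T1.R0=1 T1.R1=1
T0.R0=2 T1.R0=1 T1.R1=0
T0.R0=2 T1.R0=1 T1.R1=1
T0.R0=2 T1.R0=2 T1.R1=0
T0.R0=2 T1.R0=2 T1.R1=1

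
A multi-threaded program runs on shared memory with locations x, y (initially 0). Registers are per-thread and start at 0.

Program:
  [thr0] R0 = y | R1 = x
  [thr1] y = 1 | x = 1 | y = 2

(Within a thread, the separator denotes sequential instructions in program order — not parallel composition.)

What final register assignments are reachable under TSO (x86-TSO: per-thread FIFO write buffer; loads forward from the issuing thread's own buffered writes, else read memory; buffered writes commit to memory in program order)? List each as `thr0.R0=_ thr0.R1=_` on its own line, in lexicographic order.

outcome vector order: (thr0.R0,thr0.R1)
|TSO outcomes| = 5

thr0.R0=0 thr0.R1=0
thr0.R0=0 thr0.R1=1
thr0.R0=1 thr0.R1=0
thr0.R0=1 thr0.R1=1
thr0.R0=2 thr0.R1=1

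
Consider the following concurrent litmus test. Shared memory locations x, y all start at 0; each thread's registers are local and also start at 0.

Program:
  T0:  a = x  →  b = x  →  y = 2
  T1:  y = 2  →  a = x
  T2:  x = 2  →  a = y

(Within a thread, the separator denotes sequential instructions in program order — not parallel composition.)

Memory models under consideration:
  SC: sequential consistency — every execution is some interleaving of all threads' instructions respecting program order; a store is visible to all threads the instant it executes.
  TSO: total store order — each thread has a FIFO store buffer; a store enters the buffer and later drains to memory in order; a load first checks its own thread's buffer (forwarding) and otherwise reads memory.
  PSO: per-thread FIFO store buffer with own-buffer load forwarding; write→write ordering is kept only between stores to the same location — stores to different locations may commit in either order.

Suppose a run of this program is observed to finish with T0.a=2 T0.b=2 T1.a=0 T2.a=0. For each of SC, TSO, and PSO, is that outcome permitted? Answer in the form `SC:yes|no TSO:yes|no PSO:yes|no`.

outcome vector order: (T0.a,T0.b,T1.a,T2.a)
under SC → 0/0/0/2; 0/0/2/0; 0/0/2/2; 0/2/0/2; 0/2/2/0; 0/2/2/2; 2/2/0/2; 2/2/2/0; 2/2/2/2
under TSO → 0/0/0/0; 0/0/0/2; 0/0/2/0; 0/0/2/2; 0/2/0/0; 0/2/0/2; 0/2/2/0; 0/2/2/2; 2/2/0/0; 2/2/0/2; 2/2/2/0; 2/2/2/2
under PSO → 0/0/0/0; 0/0/0/2; 0/0/2/0; 0/0/2/2; 0/2/0/0; 0/2/0/2; 0/2/2/0; 0/2/2/2; 2/2/0/0; 2/2/0/2; 2/2/2/0; 2/2/2/2
target 2/2/0/0 ∈ {TSO,PSO}

SC:no TSO:yes PSO:yes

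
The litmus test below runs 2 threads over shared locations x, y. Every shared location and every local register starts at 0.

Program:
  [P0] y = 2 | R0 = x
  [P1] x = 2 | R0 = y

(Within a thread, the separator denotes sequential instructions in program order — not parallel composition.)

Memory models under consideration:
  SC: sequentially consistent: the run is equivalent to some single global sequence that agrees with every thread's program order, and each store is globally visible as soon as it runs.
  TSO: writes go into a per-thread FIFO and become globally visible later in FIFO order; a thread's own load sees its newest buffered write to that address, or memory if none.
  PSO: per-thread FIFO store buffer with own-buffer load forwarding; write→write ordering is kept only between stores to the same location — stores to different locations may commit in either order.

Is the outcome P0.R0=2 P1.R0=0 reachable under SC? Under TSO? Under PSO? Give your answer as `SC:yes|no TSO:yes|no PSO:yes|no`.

outcome vector order: (P0.R0,P1.R0)
[SC] allowed = {<0 2> <2 0> <2 2>}
[TSO] allowed = {<0 0> <0 2> <2 0> <2 2>}
[PSO] allowed = {<0 0> <0 2> <2 0> <2 2>}
target <2 0> ∈ {SC,TSO,PSO}

SC:yes TSO:yes PSO:yes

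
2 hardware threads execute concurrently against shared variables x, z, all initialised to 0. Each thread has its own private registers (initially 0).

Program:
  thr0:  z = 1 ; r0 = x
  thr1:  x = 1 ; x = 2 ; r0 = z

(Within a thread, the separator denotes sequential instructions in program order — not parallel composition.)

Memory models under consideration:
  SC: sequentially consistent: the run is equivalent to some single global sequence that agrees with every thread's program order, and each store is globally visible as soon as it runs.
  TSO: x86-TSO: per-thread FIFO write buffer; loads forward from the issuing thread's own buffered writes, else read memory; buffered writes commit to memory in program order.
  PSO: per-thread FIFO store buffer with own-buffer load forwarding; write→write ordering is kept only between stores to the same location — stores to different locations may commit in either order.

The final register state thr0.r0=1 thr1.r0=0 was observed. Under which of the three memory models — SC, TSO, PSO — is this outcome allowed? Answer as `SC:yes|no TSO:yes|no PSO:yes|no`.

outcome vector order: (thr0.r0,thr1.r0)
SC (4): <0 1>, <1 1>, <2 0>, <2 1>
TSO (6): <0 0>, <0 1>, <1 0>, <1 1>, <2 0>, <2 1>
PSO (6): <0 0>, <0 1>, <1 0>, <1 1>, <2 0>, <2 1>
target <1 0> ∈ {TSO,PSO}

SC:no TSO:yes PSO:yes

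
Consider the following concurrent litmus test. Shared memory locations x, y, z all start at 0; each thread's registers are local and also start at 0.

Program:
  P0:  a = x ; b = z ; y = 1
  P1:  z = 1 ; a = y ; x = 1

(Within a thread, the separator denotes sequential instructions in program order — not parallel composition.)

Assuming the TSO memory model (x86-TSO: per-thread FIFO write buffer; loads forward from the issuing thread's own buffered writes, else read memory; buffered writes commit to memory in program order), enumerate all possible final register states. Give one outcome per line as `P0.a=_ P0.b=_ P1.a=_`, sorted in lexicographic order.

P0.a=0 P0.b=0 P1.a=0
P0.a=0 P0.b=0 P1.a=1
P0.a=0 P0.b=1 P1.a=0
P0.a=0 P0.b=1 P1.a=1
P0.a=1 P0.b=1 P1.a=0

outcome vector order: (P0.a,P0.b,P1.a)
|TSO outcomes| = 5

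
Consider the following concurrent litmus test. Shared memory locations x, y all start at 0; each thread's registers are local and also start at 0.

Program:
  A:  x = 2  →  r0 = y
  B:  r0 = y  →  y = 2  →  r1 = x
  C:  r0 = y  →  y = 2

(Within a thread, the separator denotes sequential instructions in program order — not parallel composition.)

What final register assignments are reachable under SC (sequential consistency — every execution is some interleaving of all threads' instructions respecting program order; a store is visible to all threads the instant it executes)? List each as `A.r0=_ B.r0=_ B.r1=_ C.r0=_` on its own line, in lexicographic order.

A.r0=0 B.r0=0 B.r1=2 C.r0=0
A.r0=0 B.r0=0 B.r1=2 C.r0=2
A.r0=0 B.r0=2 B.r1=2 C.r0=0
A.r0=2 B.r0=0 B.r1=0 C.r0=0
A.r0=2 B.r0=0 B.r1=0 C.r0=2
A.r0=2 B.r0=0 B.r1=2 C.r0=0
A.r0=2 B.r0=0 B.r1=2 C.r0=2
A.r0=2 B.r0=2 B.r1=0 C.r0=0
A.r0=2 B.r0=2 B.r1=2 C.r0=0

outcome vector order: (A.r0,B.r0,B.r1,C.r0)
|SC outcomes| = 9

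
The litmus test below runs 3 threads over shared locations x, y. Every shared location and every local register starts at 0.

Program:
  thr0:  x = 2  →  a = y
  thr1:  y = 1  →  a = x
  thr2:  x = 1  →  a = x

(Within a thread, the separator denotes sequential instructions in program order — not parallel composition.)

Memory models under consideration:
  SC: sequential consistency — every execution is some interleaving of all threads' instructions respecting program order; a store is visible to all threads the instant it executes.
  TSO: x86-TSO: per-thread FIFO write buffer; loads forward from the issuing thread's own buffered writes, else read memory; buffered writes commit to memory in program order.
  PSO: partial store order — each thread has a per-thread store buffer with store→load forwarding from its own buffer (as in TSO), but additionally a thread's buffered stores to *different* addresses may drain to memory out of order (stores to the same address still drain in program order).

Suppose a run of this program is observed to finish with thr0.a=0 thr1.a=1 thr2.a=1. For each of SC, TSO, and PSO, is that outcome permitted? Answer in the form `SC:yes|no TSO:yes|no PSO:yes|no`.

SC:yes TSO:yes PSO:yes

outcome vector order: (thr0.a,thr1.a,thr2.a)
under SC → 011; 021; 022; 101; 102; 111; 112; 121; 122
under TSO → 001; 002; 011; 012; 021; 022; 101; 102; 111; 112; 121; 122
under PSO → 001; 002; 011; 012; 021; 022; 101; 102; 111; 112; 121; 122
target 011 ∈ {SC,TSO,PSO}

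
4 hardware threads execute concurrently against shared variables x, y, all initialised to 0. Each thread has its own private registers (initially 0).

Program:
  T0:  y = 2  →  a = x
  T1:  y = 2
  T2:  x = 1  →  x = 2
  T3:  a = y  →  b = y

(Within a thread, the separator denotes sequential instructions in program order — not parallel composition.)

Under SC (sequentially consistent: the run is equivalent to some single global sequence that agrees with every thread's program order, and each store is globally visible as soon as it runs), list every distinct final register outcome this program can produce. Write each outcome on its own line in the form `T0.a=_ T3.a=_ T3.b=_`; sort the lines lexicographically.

T0.a=0 T3.a=0 T3.b=0
T0.a=0 T3.a=0 T3.b=2
T0.a=0 T3.a=2 T3.b=2
T0.a=1 T3.a=0 T3.b=0
T0.a=1 T3.a=0 T3.b=2
T0.a=1 T3.a=2 T3.b=2
T0.a=2 T3.a=0 T3.b=0
T0.a=2 T3.a=0 T3.b=2
T0.a=2 T3.a=2 T3.b=2

outcome vector order: (T0.a,T3.a,T3.b)
|SC outcomes| = 9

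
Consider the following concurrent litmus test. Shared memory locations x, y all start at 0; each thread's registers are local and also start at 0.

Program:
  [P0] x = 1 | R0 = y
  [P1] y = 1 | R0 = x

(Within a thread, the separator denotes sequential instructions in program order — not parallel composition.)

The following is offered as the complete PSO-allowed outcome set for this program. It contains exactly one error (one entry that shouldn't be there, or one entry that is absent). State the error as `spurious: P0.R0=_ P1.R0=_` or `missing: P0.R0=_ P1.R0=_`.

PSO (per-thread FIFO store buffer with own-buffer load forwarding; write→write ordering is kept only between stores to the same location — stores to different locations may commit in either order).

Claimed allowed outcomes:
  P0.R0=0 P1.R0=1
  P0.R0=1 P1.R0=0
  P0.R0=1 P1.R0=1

outcome vector order: (P0.R0,P1.R0)
PSO (4): 0/0; 0/1; 1/0; 1/1
PSO∖claimed = {0/0}

missing: P0.R0=0 P1.R0=0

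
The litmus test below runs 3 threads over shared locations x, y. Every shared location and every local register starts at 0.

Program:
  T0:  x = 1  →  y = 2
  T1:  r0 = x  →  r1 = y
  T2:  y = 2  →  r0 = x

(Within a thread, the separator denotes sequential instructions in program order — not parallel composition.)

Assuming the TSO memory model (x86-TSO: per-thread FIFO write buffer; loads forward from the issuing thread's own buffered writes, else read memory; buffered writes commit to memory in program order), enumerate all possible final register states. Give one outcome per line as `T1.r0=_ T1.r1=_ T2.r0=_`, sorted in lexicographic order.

T1.r0=0 T1.r1=0 T2.r0=0
T1.r0=0 T1.r1=0 T2.r0=1
T1.r0=0 T1.r1=2 T2.r0=0
T1.r0=0 T1.r1=2 T2.r0=1
T1.r0=1 T1.r1=0 T2.r0=0
T1.r0=1 T1.r1=0 T2.r0=1
T1.r0=1 T1.r1=2 T2.r0=0
T1.r0=1 T1.r1=2 T2.r0=1

outcome vector order: (T1.r0,T1.r1,T2.r0)
|TSO outcomes| = 8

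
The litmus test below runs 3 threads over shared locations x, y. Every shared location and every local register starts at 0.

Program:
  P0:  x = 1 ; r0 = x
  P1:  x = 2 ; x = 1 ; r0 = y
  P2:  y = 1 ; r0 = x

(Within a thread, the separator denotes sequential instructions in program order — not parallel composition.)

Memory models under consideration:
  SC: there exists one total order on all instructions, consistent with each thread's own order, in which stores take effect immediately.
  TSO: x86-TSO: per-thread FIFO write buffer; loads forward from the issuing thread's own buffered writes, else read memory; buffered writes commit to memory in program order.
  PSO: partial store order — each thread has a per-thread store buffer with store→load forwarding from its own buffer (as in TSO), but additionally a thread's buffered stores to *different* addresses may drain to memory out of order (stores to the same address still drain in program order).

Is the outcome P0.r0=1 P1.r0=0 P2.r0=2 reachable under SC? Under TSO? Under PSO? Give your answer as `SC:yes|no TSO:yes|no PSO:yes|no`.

outcome vector order: (P0.r0,P1.r0,P2.r0)
under SC → (1,0,1), (1,1,0), (1,1,1), (1,1,2), (2,0,1), (2,1,0), (2,1,1), (2,1,2)
under TSO → (1,0,0), (1,0,1), (1,0,2), (1,1,0), (1,1,1), (1,1,2), (2,0,0), (2,0,1), (2,0,2), (2,1,0), (2,1,1), (2,1,2)
under PSO → (1,0,0), (1,0,1), (1,0,2), (1,1,0), (1,1,1), (1,1,2), (2,0,0), (2,0,1), (2,0,2), (2,1,0), (2,1,1), (2,1,2)
target (1,0,2) ∈ {TSO,PSO}

SC:no TSO:yes PSO:yes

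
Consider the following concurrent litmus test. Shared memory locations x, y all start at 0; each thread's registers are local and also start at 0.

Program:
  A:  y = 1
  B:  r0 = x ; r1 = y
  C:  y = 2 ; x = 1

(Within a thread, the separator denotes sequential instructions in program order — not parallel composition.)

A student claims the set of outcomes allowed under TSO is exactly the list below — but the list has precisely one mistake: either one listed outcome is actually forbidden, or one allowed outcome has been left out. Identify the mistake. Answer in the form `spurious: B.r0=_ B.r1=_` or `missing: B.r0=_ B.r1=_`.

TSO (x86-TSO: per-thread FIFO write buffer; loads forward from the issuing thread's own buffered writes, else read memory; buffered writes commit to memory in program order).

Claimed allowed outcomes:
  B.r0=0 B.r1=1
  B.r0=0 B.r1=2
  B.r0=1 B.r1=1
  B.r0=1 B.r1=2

outcome vector order: (B.r0,B.r1)
under TSO → <0 0>; <0 1>; <0 2>; <1 1>; <1 2>
TSO∖claimed = {<0 0>}

missing: B.r0=0 B.r1=0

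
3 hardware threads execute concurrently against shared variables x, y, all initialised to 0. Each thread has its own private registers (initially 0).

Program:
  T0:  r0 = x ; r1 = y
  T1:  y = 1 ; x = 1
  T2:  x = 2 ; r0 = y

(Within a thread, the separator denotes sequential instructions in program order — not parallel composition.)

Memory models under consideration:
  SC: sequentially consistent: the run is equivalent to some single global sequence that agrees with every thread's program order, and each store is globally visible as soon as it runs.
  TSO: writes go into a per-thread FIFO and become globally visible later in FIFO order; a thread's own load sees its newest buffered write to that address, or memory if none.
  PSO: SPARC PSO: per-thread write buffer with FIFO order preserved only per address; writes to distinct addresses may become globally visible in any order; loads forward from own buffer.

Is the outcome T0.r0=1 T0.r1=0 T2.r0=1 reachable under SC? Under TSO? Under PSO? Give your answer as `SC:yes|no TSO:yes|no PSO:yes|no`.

outcome vector order: (T0.r0,T0.r1,T2.r0)
[SC] allowed = {0/0/0, 0/0/1, 0/1/0, 0/1/1, 1/1/0, 1/1/1, 2/0/0, 2/0/1, 2/1/0, 2/1/1}
[TSO] allowed = {0/0/0, 0/0/1, 0/1/0, 0/1/1, 1/1/0, 1/1/1, 2/0/0, 2/0/1, 2/1/0, 2/1/1}
[PSO] allowed = {0/0/0, 0/0/1, 0/1/0, 0/1/1, 1/0/0, 1/0/1, 1/1/0, 1/1/1, 2/0/0, 2/0/1, 2/1/0, 2/1/1}
target 1/0/1 ∈ {PSO}

SC:no TSO:no PSO:yes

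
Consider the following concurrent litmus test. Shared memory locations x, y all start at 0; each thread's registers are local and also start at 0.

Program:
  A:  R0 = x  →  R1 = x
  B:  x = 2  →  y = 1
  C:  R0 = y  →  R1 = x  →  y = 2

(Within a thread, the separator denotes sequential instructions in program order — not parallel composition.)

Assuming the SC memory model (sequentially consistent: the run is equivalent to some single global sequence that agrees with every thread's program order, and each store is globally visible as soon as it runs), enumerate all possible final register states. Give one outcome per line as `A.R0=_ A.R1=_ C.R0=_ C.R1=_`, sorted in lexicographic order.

outcome vector order: (A.R0,A.R1,C.R0,C.R1)
|SC outcomes| = 9

A.R0=0 A.R1=0 C.R0=0 C.R1=0
A.R0=0 A.R1=0 C.R0=0 C.R1=2
A.R0=0 A.R1=0 C.R0=1 C.R1=2
A.R0=0 A.R1=2 C.R0=0 C.R1=0
A.R0=0 A.R1=2 C.R0=0 C.R1=2
A.R0=0 A.R1=2 C.R0=1 C.R1=2
A.R0=2 A.R1=2 C.R0=0 C.R1=0
A.R0=2 A.R1=2 C.R0=0 C.R1=2
A.R0=2 A.R1=2 C.R0=1 C.R1=2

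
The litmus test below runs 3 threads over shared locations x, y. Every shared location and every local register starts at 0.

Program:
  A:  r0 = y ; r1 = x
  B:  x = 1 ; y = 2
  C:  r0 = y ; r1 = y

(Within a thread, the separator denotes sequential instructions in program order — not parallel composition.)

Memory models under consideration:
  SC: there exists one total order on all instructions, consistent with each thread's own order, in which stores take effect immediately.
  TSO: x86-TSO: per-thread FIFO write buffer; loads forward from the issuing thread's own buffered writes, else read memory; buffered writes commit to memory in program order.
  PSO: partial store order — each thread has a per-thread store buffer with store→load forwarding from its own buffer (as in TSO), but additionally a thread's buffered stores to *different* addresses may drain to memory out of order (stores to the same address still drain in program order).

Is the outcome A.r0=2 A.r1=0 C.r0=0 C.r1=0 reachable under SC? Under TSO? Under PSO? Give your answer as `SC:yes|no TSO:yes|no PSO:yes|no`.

outcome vector order: (A.r0,A.r1,C.r0,C.r1)
under SC → <0 0 0 0>; <0 0 0 2>; <0 0 2 2>; <0 1 0 0>; <0 1 0 2>; <0 1 2 2>; <2 1 0 0>; <2 1 0 2>; <2 1 2 2>
under TSO → <0 0 0 0>; <0 0 0 2>; <0 0 2 2>; <0 1 0 0>; <0 1 0 2>; <0 1 2 2>; <2 1 0 0>; <2 1 0 2>; <2 1 2 2>
under PSO → <0 0 0 0>; <0 0 0 2>; <0 0 2 2>; <0 1 0 0>; <0 1 0 2>; <0 1 2 2>; <2 0 0 0>; <2 0 0 2>; <2 0 2 2>; <2 1 0 0>; <2 1 0 2>; <2 1 2 2>
target <2 0 0 0> ∈ {PSO}

SC:no TSO:no PSO:yes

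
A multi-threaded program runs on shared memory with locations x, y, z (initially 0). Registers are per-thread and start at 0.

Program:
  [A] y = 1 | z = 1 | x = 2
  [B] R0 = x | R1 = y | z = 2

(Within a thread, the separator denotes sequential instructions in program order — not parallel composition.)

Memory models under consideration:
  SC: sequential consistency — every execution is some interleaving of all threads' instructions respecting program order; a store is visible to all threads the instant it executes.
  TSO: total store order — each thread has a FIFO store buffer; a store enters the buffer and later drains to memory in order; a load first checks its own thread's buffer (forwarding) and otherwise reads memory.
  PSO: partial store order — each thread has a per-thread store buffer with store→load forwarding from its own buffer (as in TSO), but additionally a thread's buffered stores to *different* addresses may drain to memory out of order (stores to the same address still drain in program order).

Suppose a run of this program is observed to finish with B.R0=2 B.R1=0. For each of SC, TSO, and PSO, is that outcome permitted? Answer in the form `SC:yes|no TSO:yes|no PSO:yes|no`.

SC:no TSO:no PSO:yes

outcome vector order: (B.R0,B.R1)
SC: 3 outcomes — {00, 01, 21}
TSO: 3 outcomes — {00, 01, 21}
PSO: 4 outcomes — {00, 01, 20, 21}
target 20 ∈ {PSO}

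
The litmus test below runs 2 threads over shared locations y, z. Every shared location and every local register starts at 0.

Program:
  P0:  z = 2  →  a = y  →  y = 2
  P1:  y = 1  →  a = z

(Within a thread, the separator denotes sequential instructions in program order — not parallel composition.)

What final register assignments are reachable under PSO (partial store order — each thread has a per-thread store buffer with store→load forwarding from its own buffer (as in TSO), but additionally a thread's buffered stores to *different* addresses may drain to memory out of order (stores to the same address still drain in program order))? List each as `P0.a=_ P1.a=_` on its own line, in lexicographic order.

P0.a=0 P1.a=0
P0.a=0 P1.a=2
P0.a=1 P1.a=0
P0.a=1 P1.a=2

outcome vector order: (P0.a,P1.a)
|PSO outcomes| = 4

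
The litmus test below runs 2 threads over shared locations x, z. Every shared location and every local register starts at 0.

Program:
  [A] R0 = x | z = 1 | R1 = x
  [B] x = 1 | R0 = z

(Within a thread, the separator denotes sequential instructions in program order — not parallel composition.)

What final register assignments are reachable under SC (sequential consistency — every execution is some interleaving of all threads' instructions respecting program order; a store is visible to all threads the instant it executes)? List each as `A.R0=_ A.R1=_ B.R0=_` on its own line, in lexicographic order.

outcome vector order: (A.R0,A.R1,B.R0)
|SC outcomes| = 5

A.R0=0 A.R1=0 B.R0=1
A.R0=0 A.R1=1 B.R0=0
A.R0=0 A.R1=1 B.R0=1
A.R0=1 A.R1=1 B.R0=0
A.R0=1 A.R1=1 B.R0=1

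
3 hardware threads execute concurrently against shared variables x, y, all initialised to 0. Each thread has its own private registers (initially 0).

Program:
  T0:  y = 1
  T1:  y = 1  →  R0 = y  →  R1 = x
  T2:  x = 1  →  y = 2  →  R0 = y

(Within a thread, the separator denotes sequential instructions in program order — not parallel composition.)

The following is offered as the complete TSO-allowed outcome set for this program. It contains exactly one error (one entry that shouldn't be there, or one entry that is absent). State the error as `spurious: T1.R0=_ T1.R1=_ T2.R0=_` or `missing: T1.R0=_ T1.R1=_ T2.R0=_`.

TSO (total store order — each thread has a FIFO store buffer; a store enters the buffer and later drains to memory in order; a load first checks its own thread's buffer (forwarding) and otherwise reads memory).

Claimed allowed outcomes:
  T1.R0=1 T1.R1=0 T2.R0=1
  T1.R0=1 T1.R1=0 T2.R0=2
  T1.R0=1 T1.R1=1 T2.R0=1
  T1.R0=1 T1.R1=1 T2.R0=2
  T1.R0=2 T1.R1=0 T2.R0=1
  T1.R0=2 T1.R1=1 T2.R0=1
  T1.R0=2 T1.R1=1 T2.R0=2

outcome vector order: (T1.R0,T1.R1,T2.R0)
under TSO → (1,0,1); (1,0,2); (1,1,1); (1,1,2); (2,1,1); (2,1,2)
claimed∖TSO = {(2,0,1)}

spurious: T1.R0=2 T1.R1=0 T2.R0=1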